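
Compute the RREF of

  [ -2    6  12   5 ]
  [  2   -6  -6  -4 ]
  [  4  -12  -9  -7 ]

Multiply r1 by -1/2.
  [ 1   -3  -6  -5/2 ]
  [ 2   -6  -6    -4 ]
  [ 4  -12  -9    -7 ]
Subtract 2 times r1 from r2.
  [ 1   -3  -6  -5/2 ]
  [ 0    0   6     1 ]
  [ 4  -12  -9    -7 ]
Subtract 4 times r1 from r3.
  [ 1  -3  -6  -5/2 ]
  [ 0   0   6     1 ]
  [ 0   0  15     3 ]
Multiply r2 by 1/6.
  [ 1  -3  -6  -5/2 ]
  [ 0   0   1   1/6 ]
  [ 0   0  15     3 ]
Subtract 15 times r2 from r3.
  [ 1  -3  -6  -5/2 ]
  [ 0   0   1   1/6 ]
  [ 0   0   0   1/2 ]
Multiply r3 by 2.
  [ 1  -3  -6  -5/2 ]
  [ 0   0   1   1/6 ]
  [ 0   0   0     1 ]
Subtract 1/6 times r3 from r2.
  [ 1  -3  -6  -5/2 ]
  [ 0   0   1     0 ]
  [ 0   0   0     1 ]
Add 5/2 times r3 to r1.
  [ 1  -3  -6  0 ]
  [ 0   0   1  0 ]
  [ 0   0   0  1 ]
Add 6 times r2 to r1.
  [ 1  -3  0  0 ]
  [ 0   0  1  0 ]
  [ 0   0  0  1 ]

[[1, -3, 0, 0], [0, 0, 1, 0], [0, 0, 0, 1]]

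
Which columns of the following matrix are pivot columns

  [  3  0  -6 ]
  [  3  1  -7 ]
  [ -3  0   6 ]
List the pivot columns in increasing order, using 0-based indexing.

ρ1 ← 1/3·ρ1
  [  1  0  -2 ]
  [  3  1  -7 ]
  [ -3  0   6 ]
ρ2 ← ρ2 − 3·ρ1
  [  1  0  -2 ]
  [  0  1  -1 ]
  [ -3  0   6 ]
ρ3 ← ρ3 + 3·ρ1
  [ 1  0  -2 ]
  [ 0  1  -1 ]
  [ 0  0   0 ]
Pivot columns are the columns containing a leading 1.

0, 1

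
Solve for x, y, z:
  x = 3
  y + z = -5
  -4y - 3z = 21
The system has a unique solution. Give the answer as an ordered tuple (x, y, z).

(3, -6, 1)

Form the augmented matrix and row-reduce:
  [ 1   0   0  |   3 ]
  [ 0   1   1  |  -5 ]
  [ 0  -4  -3  |  21 ]
Add 4 times ρ2 to ρ3.
  [ 1  0  0  |   3 ]
  [ 0  1  1  |  -5 ]
  [ 0  0  1  |   1 ]
Subtract ρ3 from ρ2.
  [ 1  0  0  |   3 ]
  [ 0  1  0  |  -6 ]
  [ 0  0  1  |   1 ]
Reading off the last column: x = 3, y = -6, z = 1.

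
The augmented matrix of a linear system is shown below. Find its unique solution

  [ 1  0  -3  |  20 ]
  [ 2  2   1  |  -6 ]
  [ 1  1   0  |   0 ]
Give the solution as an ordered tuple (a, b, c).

(2, -2, -6)

R2 := R2 − 2·R1
  [ 1  0  -3  |   20 ]
  [ 0  2   7  |  -46 ]
  [ 1  1   0  |    0 ]
R3 := R3 − R1
  [ 1  0  -3  |   20 ]
  [ 0  2   7  |  -46 ]
  [ 0  1   3  |  -20 ]
R2 := 1/2·R2
  [ 1  0   -3  |   20 ]
  [ 0  1  7/2  |  -23 ]
  [ 0  1    3  |  -20 ]
R3 := R3 − R2
  [ 1  0    -3  |   20 ]
  [ 0  1   7/2  |  -23 ]
  [ 0  0  -1/2  |    3 ]
R3 := -2·R3
  [ 1  0   -3  |   20 ]
  [ 0  1  7/2  |  -23 ]
  [ 0  0    1  |   -6 ]
R2 := R2 − 7/2·R3
  [ 1  0  -3  |  20 ]
  [ 0  1   0  |  -2 ]
  [ 0  0   1  |  -6 ]
R1 := R1 + 3·R3
  [ 1  0  0  |   2 ]
  [ 0  1  0  |  -2 ]
  [ 0  0  1  |  -6 ]
Reading off the last column: a = 2, b = -2, c = -6.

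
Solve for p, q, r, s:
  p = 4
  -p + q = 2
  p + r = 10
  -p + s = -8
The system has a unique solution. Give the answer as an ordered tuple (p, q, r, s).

(4, 6, 6, -4)

Form the augmented matrix and row-reduce:
  [  1  0  0  0  |   4 ]
  [ -1  1  0  0  |   2 ]
  [  1  0  1  0  |  10 ]
  [ -1  0  0  1  |  -8 ]
ρ2 → ρ2 + ρ1
  [  1  0  0  0  |   4 ]
  [  0  1  0  0  |   6 ]
  [  1  0  1  0  |  10 ]
  [ -1  0  0  1  |  -8 ]
ρ3 → ρ3 − ρ1
  [  1  0  0  0  |   4 ]
  [  0  1  0  0  |   6 ]
  [  0  0  1  0  |   6 ]
  [ -1  0  0  1  |  -8 ]
ρ4 → ρ4 + ρ1
  [ 1  0  0  0  |   4 ]
  [ 0  1  0  0  |   6 ]
  [ 0  0  1  0  |   6 ]
  [ 0  0  0  1  |  -4 ]
Reading off the last column: p = 4, q = 6, r = 6, s = -4.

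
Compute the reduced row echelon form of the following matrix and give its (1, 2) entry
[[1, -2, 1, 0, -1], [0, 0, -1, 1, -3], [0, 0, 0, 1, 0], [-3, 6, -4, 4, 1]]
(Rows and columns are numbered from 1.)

r4 := r4 + 3·r1
  [ 1  -2   1  0  -1 ]
  [ 0   0  -1  1  -3 ]
  [ 0   0   0  1   0 ]
  [ 0   0  -1  4  -2 ]
r2 := -1·r2
  [ 1  -2   1   0  -1 ]
  [ 0   0   1  -1   3 ]
  [ 0   0   0   1   0 ]
  [ 0   0  -1   4  -2 ]
r4 := r4 + r2
  [ 1  -2  1   0  -1 ]
  [ 0   0  1  -1   3 ]
  [ 0   0  0   1   0 ]
  [ 0   0  0   3   1 ]
r4 := r4 − 3·r3
  [ 1  -2  1   0  -1 ]
  [ 0   0  1  -1   3 ]
  [ 0   0  0   1   0 ]
  [ 0   0  0   0   1 ]
r2 := r2 − 3·r4
  [ 1  -2  1   0  -1 ]
  [ 0   0  1  -1   0 ]
  [ 0   0  0   1   0 ]
  [ 0   0  0   0   1 ]
r1 := r1 + r4
  [ 1  -2  1   0  0 ]
  [ 0   0  1  -1  0 ]
  [ 0   0  0   1  0 ]
  [ 0   0  0   0  1 ]
r2 := r2 + r3
  [ 1  -2  1  0  0 ]
  [ 0   0  1  0  0 ]
  [ 0   0  0  1  0 ]
  [ 0   0  0  0  1 ]
r1 := r1 − r2
  [ 1  -2  0  0  0 ]
  [ 0   0  1  0  0 ]
  [ 0   0  0  1  0 ]
  [ 0   0  0  0  1 ]

-2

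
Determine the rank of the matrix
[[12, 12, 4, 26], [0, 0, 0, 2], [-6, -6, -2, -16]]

r1 -> 1/12·r1
  [  1   1  1/3  13/6 ]
  [  0   0    0     2 ]
  [ -6  -6   -2   -16 ]
r3 -> r3 + 6·r1
  [ 1  1  1/3  13/6 ]
  [ 0  0    0     2 ]
  [ 0  0    0    -3 ]
r2 -> 1/2·r2
  [ 1  1  1/3  13/6 ]
  [ 0  0    0     1 ]
  [ 0  0    0    -3 ]
r3 -> r3 + 3·r2
  [ 1  1  1/3  13/6 ]
  [ 0  0    0     1 ]
  [ 0  0    0     0 ]
r1 -> r1 − 13/6·r2
  [ 1  1  1/3  0 ]
  [ 0  0    0  1 ]
  [ 0  0    0  0 ]
The reduced form has 2 nonzero rows.

rank = 2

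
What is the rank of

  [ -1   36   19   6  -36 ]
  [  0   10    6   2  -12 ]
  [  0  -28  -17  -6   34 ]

R1 -> -1·R1
  [ 1  -36  -19  -6   36 ]
  [ 0   10    6   2  -12 ]
  [ 0  -28  -17  -6   34 ]
R2 -> 1/10·R2
  [ 1  -36  -19   -6    36 ]
  [ 0    1  3/5  1/5  -6/5 ]
  [ 0  -28  -17   -6    34 ]
R3 -> R3 + 28·R2
  [ 1  -36   -19    -6    36 ]
  [ 0    1   3/5   1/5  -6/5 ]
  [ 0    0  -1/5  -2/5   2/5 ]
R3 -> -5·R3
  [ 1  -36  -19   -6    36 ]
  [ 0    1  3/5  1/5  -6/5 ]
  [ 0    0    1    2    -2 ]
R2 -> R2 − 3/5·R3
  [ 1  -36  -19  -6  36 ]
  [ 0    1    0  -1   0 ]
  [ 0    0    1   2  -2 ]
R1 -> R1 + 19·R3
  [ 1  -36  0  32  -2 ]
  [ 0    1  0  -1   0 ]
  [ 0    0  1   2  -2 ]
R1 -> R1 + 36·R2
  [ 1  0  0  -4  -2 ]
  [ 0  1  0  -1   0 ]
  [ 0  0  1   2  -2 ]
The reduced form has 3 nonzero rows.

rank = 3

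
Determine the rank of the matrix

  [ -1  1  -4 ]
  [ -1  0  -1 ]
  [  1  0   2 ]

ρ1 → -1·ρ1
  [  1  -1   4 ]
  [ -1   0  -1 ]
  [  1   0   2 ]
ρ2 → ρ2 + ρ1
  [ 1  -1  4 ]
  [ 0  -1  3 ]
  [ 1   0  2 ]
ρ3 → ρ3 − ρ1
  [ 1  -1   4 ]
  [ 0  -1   3 ]
  [ 0   1  -2 ]
ρ2 → -1·ρ2
  [ 1  -1   4 ]
  [ 0   1  -3 ]
  [ 0   1  -2 ]
ρ3 → ρ3 − ρ2
  [ 1  -1   4 ]
  [ 0   1  -3 ]
  [ 0   0   1 ]
ρ2 → ρ2 + 3·ρ3
  [ 1  -1  4 ]
  [ 0   1  0 ]
  [ 0   0  1 ]
ρ1 → ρ1 − 4·ρ3
  [ 1  -1  0 ]
  [ 0   1  0 ]
  [ 0   0  1 ]
ρ1 → ρ1 + ρ2
  [ 1  0  0 ]
  [ 0  1  0 ]
  [ 0  0  1 ]
The reduced form has 3 nonzero rows.

rank = 3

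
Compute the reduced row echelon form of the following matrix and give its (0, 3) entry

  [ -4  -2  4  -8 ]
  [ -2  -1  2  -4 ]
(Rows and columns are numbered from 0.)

Multiply r1 by -1/4.
  [  1  1/2  -1   2 ]
  [ -2   -1   2  -4 ]
Add 2 times r1 to r2.
  [ 1  1/2  -1  2 ]
  [ 0    0   0  0 ]

2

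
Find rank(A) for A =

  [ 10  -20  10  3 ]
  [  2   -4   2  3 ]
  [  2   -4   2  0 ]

rank = 2

r1 := 1/10·r1
  [ 1  -2  1  3/10 ]
  [ 2  -4  2     3 ]
  [ 2  -4  2     0 ]
r2 := r2 − 2·r1
  [ 1  -2  1  3/10 ]
  [ 0   0  0  12/5 ]
  [ 2  -4  2     0 ]
r3 := r3 − 2·r1
  [ 1  -2  1  3/10 ]
  [ 0   0  0  12/5 ]
  [ 0   0  0  -3/5 ]
r2 := 5/12·r2
  [ 1  -2  1  3/10 ]
  [ 0   0  0     1 ]
  [ 0   0  0  -3/5 ]
r3 := r3 + 3/5·r2
  [ 1  -2  1  3/10 ]
  [ 0   0  0     1 ]
  [ 0   0  0     0 ]
r1 := r1 − 3/10·r2
  [ 1  -2  1  0 ]
  [ 0   0  0  1 ]
  [ 0   0  0  0 ]
The reduced form has 2 nonzero rows.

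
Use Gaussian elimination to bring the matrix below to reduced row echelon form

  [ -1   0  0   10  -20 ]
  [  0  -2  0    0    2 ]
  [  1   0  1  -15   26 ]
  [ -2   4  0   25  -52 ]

[[1, 0, 0, 0, 4], [0, 1, 0, 0, -1], [0, 0, 1, 0, -2], [0, 0, 0, 1, -8/5]]

r1 := -1·r1
  [  1   0  0  -10   20 ]
  [  0  -2  0    0    2 ]
  [  1   0  1  -15   26 ]
  [ -2   4  0   25  -52 ]
r3 := r3 − r1
  [  1   0  0  -10   20 ]
  [  0  -2  0    0    2 ]
  [  0   0  1   -5    6 ]
  [ -2   4  0   25  -52 ]
r4 := r4 + 2·r1
  [ 1   0  0  -10   20 ]
  [ 0  -2  0    0    2 ]
  [ 0   0  1   -5    6 ]
  [ 0   4  0    5  -12 ]
r2 := -1/2·r2
  [ 1  0  0  -10   20 ]
  [ 0  1  0    0   -1 ]
  [ 0  0  1   -5    6 ]
  [ 0  4  0    5  -12 ]
r4 := r4 − 4·r2
  [ 1  0  0  -10  20 ]
  [ 0  1  0    0  -1 ]
  [ 0  0  1   -5   6 ]
  [ 0  0  0    5  -8 ]
r4 := 1/5·r4
  [ 1  0  0  -10    20 ]
  [ 0  1  0    0    -1 ]
  [ 0  0  1   -5     6 ]
  [ 0  0  0    1  -8/5 ]
r3 := r3 + 5·r4
  [ 1  0  0  -10    20 ]
  [ 0  1  0    0    -1 ]
  [ 0  0  1    0    -2 ]
  [ 0  0  0    1  -8/5 ]
r1 := r1 + 10·r4
  [ 1  0  0  0     4 ]
  [ 0  1  0  0    -1 ]
  [ 0  0  1  0    -2 ]
  [ 0  0  0  1  -8/5 ]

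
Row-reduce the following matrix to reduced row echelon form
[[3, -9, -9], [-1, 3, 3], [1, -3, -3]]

[[1, -3, -3], [0, 0, 0], [0, 0, 0]]

r1 := 1/3·r1
  [  1  -3  -3 ]
  [ -1   3   3 ]
  [  1  -3  -3 ]
r2 := r2 + r1
  [ 1  -3  -3 ]
  [ 0   0   0 ]
  [ 1  -3  -3 ]
r3 := r3 − r1
  [ 1  -3  -3 ]
  [ 0   0   0 ]
  [ 0   0   0 ]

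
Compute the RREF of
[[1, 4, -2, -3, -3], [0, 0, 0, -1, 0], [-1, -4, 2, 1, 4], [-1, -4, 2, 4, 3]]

ρ3 ← ρ3 + ρ1
  [  1   4  -2  -3  -3 ]
  [  0   0   0  -1   0 ]
  [  0   0   0  -2   1 ]
  [ -1  -4   2   4   3 ]
ρ4 ← ρ4 + ρ1
  [ 1  4  -2  -3  -3 ]
  [ 0  0   0  -1   0 ]
  [ 0  0   0  -2   1 ]
  [ 0  0   0   1   0 ]
ρ2 ← -1·ρ2
  [ 1  4  -2  -3  -3 ]
  [ 0  0   0   1   0 ]
  [ 0  0   0  -2   1 ]
  [ 0  0   0   1   0 ]
ρ3 ← ρ3 + 2·ρ2
  [ 1  4  -2  -3  -3 ]
  [ 0  0   0   1   0 ]
  [ 0  0   0   0   1 ]
  [ 0  0   0   1   0 ]
ρ4 ← ρ4 − ρ2
  [ 1  4  -2  -3  -3 ]
  [ 0  0   0   1   0 ]
  [ 0  0   0   0   1 ]
  [ 0  0   0   0   0 ]
ρ1 ← ρ1 + 3·ρ3
  [ 1  4  -2  -3  0 ]
  [ 0  0   0   1  0 ]
  [ 0  0   0   0  1 ]
  [ 0  0   0   0  0 ]
ρ1 ← ρ1 + 3·ρ2
  [ 1  4  -2  0  0 ]
  [ 0  0   0  1  0 ]
  [ 0  0   0  0  1 ]
  [ 0  0   0  0  0 ]

[[1, 4, -2, 0, 0], [0, 0, 0, 1, 0], [0, 0, 0, 0, 1], [0, 0, 0, 0, 0]]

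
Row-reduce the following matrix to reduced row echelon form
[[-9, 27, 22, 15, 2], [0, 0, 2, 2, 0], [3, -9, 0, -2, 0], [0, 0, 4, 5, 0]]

[[1, -3, 0, 0, 0], [0, 0, 1, 0, 0], [0, 0, 0, 1, 0], [0, 0, 0, 0, 1]]

Multiply R1 by -1/9.
Subtract 3 times R1 from R3.
Multiply R2 by 1/2.
Subtract 22/3 times R2 from R3.
Subtract 4 times R2 from R4.
Multiply R3 by -3/13.
Subtract R3 from R4.
Multiply R4 by 13/2.
Add 2/13 times R4 to R3.
Add 2/9 times R4 to R1.
Subtract R3 from R2.
Add 5/3 times R3 to R1.
Add 22/9 times R2 to R1.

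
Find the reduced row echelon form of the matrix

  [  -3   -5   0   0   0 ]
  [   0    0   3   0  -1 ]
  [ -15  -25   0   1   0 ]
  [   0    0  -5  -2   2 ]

R1 := -1/3·R1
  [   1  5/3   0   0   0 ]
  [   0    0   3   0  -1 ]
  [ -15  -25   0   1   0 ]
  [   0    0  -5  -2   2 ]
R3 := R3 + 15·R1
  [ 1  5/3   0   0   0 ]
  [ 0    0   3   0  -1 ]
  [ 0    0   0   1   0 ]
  [ 0    0  -5  -2   2 ]
R2 := 1/3·R2
  [ 1  5/3   0   0     0 ]
  [ 0    0   1   0  -1/3 ]
  [ 0    0   0   1     0 ]
  [ 0    0  -5  -2     2 ]
R4 := R4 + 5·R2
  [ 1  5/3  0   0     0 ]
  [ 0    0  1   0  -1/3 ]
  [ 0    0  0   1     0 ]
  [ 0    0  0  -2   1/3 ]
R4 := R4 + 2·R3
  [ 1  5/3  0  0     0 ]
  [ 0    0  1  0  -1/3 ]
  [ 0    0  0  1     0 ]
  [ 0    0  0  0   1/3 ]
R4 := 3·R4
  [ 1  5/3  0  0     0 ]
  [ 0    0  1  0  -1/3 ]
  [ 0    0  0  1     0 ]
  [ 0    0  0  0     1 ]
R2 := R2 + 1/3·R4
  [ 1  5/3  0  0  0 ]
  [ 0    0  1  0  0 ]
  [ 0    0  0  1  0 ]
  [ 0    0  0  0  1 ]

[[1, 5/3, 0, 0, 0], [0, 0, 1, 0, 0], [0, 0, 0, 1, 0], [0, 0, 0, 0, 1]]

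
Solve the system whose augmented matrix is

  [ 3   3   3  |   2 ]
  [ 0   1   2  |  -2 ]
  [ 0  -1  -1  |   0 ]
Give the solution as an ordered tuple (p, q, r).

(2/3, 2, -2)

R1 -> 1/3·R1
  [ 1   1   1  |  2/3 ]
  [ 0   1   2  |   -2 ]
  [ 0  -1  -1  |    0 ]
R3 -> R3 + R2
  [ 1  1  1  |  2/3 ]
  [ 0  1  2  |   -2 ]
  [ 0  0  1  |   -2 ]
R2 -> R2 − 2·R3
  [ 1  1  1  |  2/3 ]
  [ 0  1  0  |    2 ]
  [ 0  0  1  |   -2 ]
R1 -> R1 − R3
  [ 1  1  0  |  8/3 ]
  [ 0  1  0  |    2 ]
  [ 0  0  1  |   -2 ]
R1 -> R1 − R2
  [ 1  0  0  |  2/3 ]
  [ 0  1  0  |    2 ]
  [ 0  0  1  |   -2 ]
Reading off the last column: p = 2/3, q = 2, r = -2.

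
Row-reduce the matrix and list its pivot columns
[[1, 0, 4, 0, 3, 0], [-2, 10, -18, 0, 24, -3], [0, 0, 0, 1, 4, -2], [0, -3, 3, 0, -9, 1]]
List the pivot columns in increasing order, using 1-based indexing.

1, 2, 4, 6

R2 -> R2 + 2·R1
R2 -> 1/10·R2
R4 -> R4 + 3·R2
R4 -> 10·R4
R3 -> R3 + 2·R4
R2 -> R2 + 3/10·R4
Pivot columns are the columns containing a leading 1.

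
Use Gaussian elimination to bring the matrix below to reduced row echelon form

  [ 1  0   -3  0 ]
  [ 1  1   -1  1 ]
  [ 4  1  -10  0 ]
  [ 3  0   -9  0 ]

[[1, 0, -3, 0], [0, 1, 2, 0], [0, 0, 0, 1], [0, 0, 0, 0]]

r2 -> r2 − r1
  [ 1  0   -3  0 ]
  [ 0  1    2  1 ]
  [ 4  1  -10  0 ]
  [ 3  0   -9  0 ]
r3 -> r3 − 4·r1
  [ 1  0  -3  0 ]
  [ 0  1   2  1 ]
  [ 0  1   2  0 ]
  [ 3  0  -9  0 ]
r4 -> r4 − 3·r1
  [ 1  0  -3  0 ]
  [ 0  1   2  1 ]
  [ 0  1   2  0 ]
  [ 0  0   0  0 ]
r3 -> r3 − r2
  [ 1  0  -3   0 ]
  [ 0  1   2   1 ]
  [ 0  0   0  -1 ]
  [ 0  0   0   0 ]
r3 -> -1·r3
  [ 1  0  -3  0 ]
  [ 0  1   2  1 ]
  [ 0  0   0  1 ]
  [ 0  0   0  0 ]
r2 -> r2 − r3
  [ 1  0  -3  0 ]
  [ 0  1   2  0 ]
  [ 0  0   0  1 ]
  [ 0  0   0  0 ]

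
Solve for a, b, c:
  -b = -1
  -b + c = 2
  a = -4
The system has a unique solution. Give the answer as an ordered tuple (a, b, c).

Form the augmented matrix and row-reduce:
  [ 0  -1  0  |  -1 ]
  [ 0  -1  1  |   2 ]
  [ 1   0  0  |  -4 ]
r1 <-> r3
  [ 1   0  0  |  -4 ]
  [ 0  -1  1  |   2 ]
  [ 0  -1  0  |  -1 ]
r2 -> -1·r2
  [ 1   0   0  |  -4 ]
  [ 0   1  -1  |  -2 ]
  [ 0  -1   0  |  -1 ]
r3 -> r3 + r2
  [ 1  0   0  |  -4 ]
  [ 0  1  -1  |  -2 ]
  [ 0  0  -1  |  -3 ]
r3 -> -1·r3
  [ 1  0   0  |  -4 ]
  [ 0  1  -1  |  -2 ]
  [ 0  0   1  |   3 ]
r2 -> r2 + r3
  [ 1  0  0  |  -4 ]
  [ 0  1  0  |   1 ]
  [ 0  0  1  |   3 ]
Reading off the last column: a = -4, b = 1, c = 3.

(-4, 1, 3)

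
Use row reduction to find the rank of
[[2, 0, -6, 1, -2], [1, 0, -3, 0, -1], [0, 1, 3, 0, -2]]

rank = 3

R1 → 1/2·R1
  [ 1  0  -3  1/2  -1 ]
  [ 1  0  -3    0  -1 ]
  [ 0  1   3    0  -2 ]
R2 → R2 − R1
  [ 1  0  -3   1/2  -1 ]
  [ 0  0   0  -1/2   0 ]
  [ 0  1   3     0  -2 ]
R2 <=> R3
  [ 1  0  -3   1/2  -1 ]
  [ 0  1   3     0  -2 ]
  [ 0  0   0  -1/2   0 ]
R3 → -2·R3
  [ 1  0  -3  1/2  -1 ]
  [ 0  1   3    0  -2 ]
  [ 0  0   0    1   0 ]
R1 → R1 − 1/2·R3
  [ 1  0  -3  0  -1 ]
  [ 0  1   3  0  -2 ]
  [ 0  0   0  1   0 ]
The reduced form has 3 nonzero rows.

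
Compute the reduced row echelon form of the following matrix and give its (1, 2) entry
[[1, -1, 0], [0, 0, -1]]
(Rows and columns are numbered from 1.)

-1

R2 := -1·R2
  [ 1  -1  0 ]
  [ 0   0  1 ]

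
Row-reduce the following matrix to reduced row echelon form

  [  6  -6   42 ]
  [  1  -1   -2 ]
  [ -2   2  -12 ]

r1 → 1/6·r1
r2 → r2 − r1
r3 → r3 + 2·r1
r2 → -1/9·r2
r3 → r3 − 2·r2
r1 → r1 − 7·r2

[[1, -1, 0], [0, 0, 1], [0, 0, 0]]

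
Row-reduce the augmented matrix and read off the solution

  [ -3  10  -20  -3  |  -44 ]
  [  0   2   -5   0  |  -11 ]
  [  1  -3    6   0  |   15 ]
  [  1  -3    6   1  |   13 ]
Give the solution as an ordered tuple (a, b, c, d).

(0, -3, 1, -2)

R1 → -1/3·R1
  [ 1  -10/3  20/3  1  |  44/3 ]
  [ 0      2    -5  0  |   -11 ]
  [ 1     -3     6  0  |    15 ]
  [ 1     -3     6  1  |    13 ]
R3 → R3 − R1
  [ 1  -10/3  20/3   1  |  44/3 ]
  [ 0      2    -5   0  |   -11 ]
  [ 0    1/3  -2/3  -1  |   1/3 ]
  [ 1     -3     6   1  |    13 ]
R4 → R4 − R1
  [ 1  -10/3  20/3   1  |  44/3 ]
  [ 0      2    -5   0  |   -11 ]
  [ 0    1/3  -2/3  -1  |   1/3 ]
  [ 0    1/3  -2/3   0  |  -5/3 ]
R2 → 1/2·R2
  [ 1  -10/3  20/3   1  |   44/3 ]
  [ 0      1  -5/2   0  |  -11/2 ]
  [ 0    1/3  -2/3  -1  |    1/3 ]
  [ 0    1/3  -2/3   0  |   -5/3 ]
R3 → R3 − 1/3·R2
  [ 1  -10/3  20/3   1  |   44/3 ]
  [ 0      1  -5/2   0  |  -11/2 ]
  [ 0      0   1/6  -1  |   13/6 ]
  [ 0    1/3  -2/3   0  |   -5/3 ]
R4 → R4 − 1/3·R2
  [ 1  -10/3  20/3   1  |   44/3 ]
  [ 0      1  -5/2   0  |  -11/2 ]
  [ 0      0   1/6  -1  |   13/6 ]
  [ 0      0   1/6   0  |    1/6 ]
R3 → 6·R3
  [ 1  -10/3  20/3   1  |   44/3 ]
  [ 0      1  -5/2   0  |  -11/2 ]
  [ 0      0     1  -6  |     13 ]
  [ 0      0   1/6   0  |    1/6 ]
R4 → R4 − 1/6·R3
  [ 1  -10/3  20/3   1  |   44/3 ]
  [ 0      1  -5/2   0  |  -11/2 ]
  [ 0      0     1  -6  |     13 ]
  [ 0      0     0   1  |     -2 ]
R3 → R3 + 6·R4
  [ 1  -10/3  20/3  1  |   44/3 ]
  [ 0      1  -5/2  0  |  -11/2 ]
  [ 0      0     1  0  |      1 ]
  [ 0      0     0  1  |     -2 ]
R1 → R1 − R4
  [ 1  -10/3  20/3  0  |   50/3 ]
  [ 0      1  -5/2  0  |  -11/2 ]
  [ 0      0     1  0  |      1 ]
  [ 0      0     0  1  |     -2 ]
R2 → R2 + 5/2·R3
  [ 1  -10/3  20/3  0  |  50/3 ]
  [ 0      1     0  0  |    -3 ]
  [ 0      0     1  0  |     1 ]
  [ 0      0     0  1  |    -2 ]
R1 → R1 − 20/3·R3
  [ 1  -10/3  0  0  |  10 ]
  [ 0      1  0  0  |  -3 ]
  [ 0      0  1  0  |   1 ]
  [ 0      0  0  1  |  -2 ]
R1 → R1 + 10/3·R2
  [ 1  0  0  0  |   0 ]
  [ 0  1  0  0  |  -3 ]
  [ 0  0  1  0  |   1 ]
  [ 0  0  0  1  |  -2 ]
Reading off the last column: a = 0, b = -3, c = 1, d = -2.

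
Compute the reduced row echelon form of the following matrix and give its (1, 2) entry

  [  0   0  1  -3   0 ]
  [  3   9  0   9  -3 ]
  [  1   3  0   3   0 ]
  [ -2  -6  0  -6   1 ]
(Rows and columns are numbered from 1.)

R1 ↔ R2
  [  3   9  0   9  -3 ]
  [  0   0  1  -3   0 ]
  [  1   3  0   3   0 ]
  [ -2  -6  0  -6   1 ]
R1 → 1/3·R1
  [  1   3  0   3  -1 ]
  [  0   0  1  -3   0 ]
  [  1   3  0   3   0 ]
  [ -2  -6  0  -6   1 ]
R3 → R3 − R1
  [  1   3  0   3  -1 ]
  [  0   0  1  -3   0 ]
  [  0   0  0   0   1 ]
  [ -2  -6  0  -6   1 ]
R4 → R4 + 2·R1
  [ 1  3  0   3  -1 ]
  [ 0  0  1  -3   0 ]
  [ 0  0  0   0   1 ]
  [ 0  0  0   0  -1 ]
R4 → R4 + R3
  [ 1  3  0   3  -1 ]
  [ 0  0  1  -3   0 ]
  [ 0  0  0   0   1 ]
  [ 0  0  0   0   0 ]
R1 → R1 + R3
  [ 1  3  0   3  0 ]
  [ 0  0  1  -3  0 ]
  [ 0  0  0   0  1 ]
  [ 0  0  0   0  0 ]

3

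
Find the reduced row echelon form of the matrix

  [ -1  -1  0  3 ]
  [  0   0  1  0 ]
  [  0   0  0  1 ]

R1 → -1·R1
  [ 1  1  0  -3 ]
  [ 0  0  1   0 ]
  [ 0  0  0   1 ]
R1 → R1 + 3·R3
  [ 1  1  0  0 ]
  [ 0  0  1  0 ]
  [ 0  0  0  1 ]

[[1, 1, 0, 0], [0, 0, 1, 0], [0, 0, 0, 1]]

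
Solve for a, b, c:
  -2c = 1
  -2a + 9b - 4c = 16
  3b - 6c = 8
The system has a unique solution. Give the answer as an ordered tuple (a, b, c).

Form the augmented matrix and row-reduce:
  [  0  0  -2  |   1 ]
  [ -2  9  -4  |  16 ]
  [  0  3  -6  |   8 ]
R1 <=> R2
  [ -2  9  -4  |  16 ]
  [  0  0  -2  |   1 ]
  [  0  3  -6  |   8 ]
R1 ← -1/2·R1
  [ 1  -9/2   2  |  -8 ]
  [ 0     0  -2  |   1 ]
  [ 0     3  -6  |   8 ]
R2 <=> R3
  [ 1  -9/2   2  |  -8 ]
  [ 0     3  -6  |   8 ]
  [ 0     0  -2  |   1 ]
R2 ← 1/3·R2
  [ 1  -9/2   2  |   -8 ]
  [ 0     1  -2  |  8/3 ]
  [ 0     0  -2  |    1 ]
R3 ← -1/2·R3
  [ 1  -9/2   2  |    -8 ]
  [ 0     1  -2  |   8/3 ]
  [ 0     0   1  |  -1/2 ]
R2 ← R2 + 2·R3
  [ 1  -9/2  2  |    -8 ]
  [ 0     1  0  |   5/3 ]
  [ 0     0  1  |  -1/2 ]
R1 ← R1 − 2·R3
  [ 1  -9/2  0  |    -7 ]
  [ 0     1  0  |   5/3 ]
  [ 0     0  1  |  -1/2 ]
R1 ← R1 + 9/2·R2
  [ 1  0  0  |   1/2 ]
  [ 0  1  0  |   5/3 ]
  [ 0  0  1  |  -1/2 ]
Reading off the last column: a = 1/2, b = 5/3, c = -1/2.

(1/2, 5/3, -1/2)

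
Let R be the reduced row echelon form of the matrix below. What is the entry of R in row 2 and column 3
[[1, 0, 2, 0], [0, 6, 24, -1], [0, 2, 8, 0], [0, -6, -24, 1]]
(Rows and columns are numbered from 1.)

ρ2 ← 1/6·ρ2
  [ 1   0    2     0 ]
  [ 0   1    4  -1/6 ]
  [ 0   2    8     0 ]
  [ 0  -6  -24     1 ]
ρ3 ← ρ3 − 2·ρ2
  [ 1   0    2     0 ]
  [ 0   1    4  -1/6 ]
  [ 0   0    0   1/3 ]
  [ 0  -6  -24     1 ]
ρ4 ← ρ4 + 6·ρ2
  [ 1  0  2     0 ]
  [ 0  1  4  -1/6 ]
  [ 0  0  0   1/3 ]
  [ 0  0  0     0 ]
ρ3 ← 3·ρ3
  [ 1  0  2     0 ]
  [ 0  1  4  -1/6 ]
  [ 0  0  0     1 ]
  [ 0  0  0     0 ]
ρ2 ← ρ2 + 1/6·ρ3
  [ 1  0  2  0 ]
  [ 0  1  4  0 ]
  [ 0  0  0  1 ]
  [ 0  0  0  0 ]

4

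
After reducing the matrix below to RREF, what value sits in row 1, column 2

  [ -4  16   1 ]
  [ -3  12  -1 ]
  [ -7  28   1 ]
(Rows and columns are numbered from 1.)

Multiply r1 by -1/4.
  [  1  -4  -1/4 ]
  [ -3  12    -1 ]
  [ -7  28     1 ]
Add 3 times r1 to r2.
  [  1  -4  -1/4 ]
  [  0   0  -7/4 ]
  [ -7  28     1 ]
Add 7 times r1 to r3.
  [ 1  -4  -1/4 ]
  [ 0   0  -7/4 ]
  [ 0   0  -3/4 ]
Multiply r2 by -4/7.
  [ 1  -4  -1/4 ]
  [ 0   0     1 ]
  [ 0   0  -3/4 ]
Add 3/4 times r2 to r3.
  [ 1  -4  -1/4 ]
  [ 0   0     1 ]
  [ 0   0     0 ]
Add 1/4 times r2 to r1.
  [ 1  -4  0 ]
  [ 0   0  1 ]
  [ 0   0  0 ]

-4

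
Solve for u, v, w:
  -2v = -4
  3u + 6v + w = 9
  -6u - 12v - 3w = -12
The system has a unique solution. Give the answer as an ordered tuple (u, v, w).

Form the augmented matrix and row-reduce:
  [  0   -2   0  |   -4 ]
  [  3    6   1  |    9 ]
  [ -6  -12  -3  |  -12 ]
R1 <=> R2
  [  3    6   1  |    9 ]
  [  0   -2   0  |   -4 ]
  [ -6  -12  -3  |  -12 ]
R1 -> 1/3·R1
  [  1    2  1/3  |    3 ]
  [  0   -2    0  |   -4 ]
  [ -6  -12   -3  |  -12 ]
R3 -> R3 + 6·R1
  [ 1   2  1/3  |   3 ]
  [ 0  -2    0  |  -4 ]
  [ 0   0   -1  |   6 ]
R2 -> -1/2·R2
  [ 1  2  1/3  |  3 ]
  [ 0  1    0  |  2 ]
  [ 0  0   -1  |  6 ]
R3 -> -1·R3
  [ 1  2  1/3  |   3 ]
  [ 0  1    0  |   2 ]
  [ 0  0    1  |  -6 ]
R1 -> R1 − 1/3·R3
  [ 1  2  0  |   5 ]
  [ 0  1  0  |   2 ]
  [ 0  0  1  |  -6 ]
R1 -> R1 − 2·R2
  [ 1  0  0  |   1 ]
  [ 0  1  0  |   2 ]
  [ 0  0  1  |  -6 ]
Reading off the last column: u = 1, v = 2, w = -6.

(1, 2, -6)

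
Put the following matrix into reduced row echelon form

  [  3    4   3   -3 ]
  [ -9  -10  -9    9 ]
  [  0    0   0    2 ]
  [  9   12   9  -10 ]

R1 → 1/3·R1
  [  1  4/3   1   -1 ]
  [ -9  -10  -9    9 ]
  [  0    0   0    2 ]
  [  9   12   9  -10 ]
R2 → R2 + 9·R1
  [ 1  4/3  1   -1 ]
  [ 0    2  0    0 ]
  [ 0    0  0    2 ]
  [ 9   12  9  -10 ]
R4 → R4 − 9·R1
  [ 1  4/3  1  -1 ]
  [ 0    2  0   0 ]
  [ 0    0  0   2 ]
  [ 0    0  0  -1 ]
R2 → 1/2·R2
  [ 1  4/3  1  -1 ]
  [ 0    1  0   0 ]
  [ 0    0  0   2 ]
  [ 0    0  0  -1 ]
R3 → 1/2·R3
  [ 1  4/3  1  -1 ]
  [ 0    1  0   0 ]
  [ 0    0  0   1 ]
  [ 0    0  0  -1 ]
R4 → R4 + R3
  [ 1  4/3  1  -1 ]
  [ 0    1  0   0 ]
  [ 0    0  0   1 ]
  [ 0    0  0   0 ]
R1 → R1 + R3
  [ 1  4/3  1  0 ]
  [ 0    1  0  0 ]
  [ 0    0  0  1 ]
  [ 0    0  0  0 ]
R1 → R1 − 4/3·R2
  [ 1  0  1  0 ]
  [ 0  1  0  0 ]
  [ 0  0  0  1 ]
  [ 0  0  0  0 ]

[[1, 0, 1, 0], [0, 1, 0, 0], [0, 0, 0, 1], [0, 0, 0, 0]]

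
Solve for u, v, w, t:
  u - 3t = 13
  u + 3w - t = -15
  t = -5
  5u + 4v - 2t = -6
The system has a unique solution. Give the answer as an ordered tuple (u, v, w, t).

(-2, -3/2, -6, -5)

Form the augmented matrix and row-reduce:
  [ 1  0  0  -3  |   13 ]
  [ 1  0  3  -1  |  -15 ]
  [ 0  0  0   1  |   -5 ]
  [ 5  4  0  -2  |   -6 ]
Subtract R1 from R2.
Subtract 5 times R1 from R4.
Swap R2 and R4.
Multiply R2 by 1/4.
Swap R3 and R4.
Multiply R3 by 1/3.
Subtract 2/3 times R4 from R3.
Subtract 13/4 times R4 from R2.
Add 3 times R4 to R1.
Reading off the last column: u = -2, v = -3/2, w = -6, t = -5.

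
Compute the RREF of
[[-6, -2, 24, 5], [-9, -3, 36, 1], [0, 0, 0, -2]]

[[1, 1/3, -4, 0], [0, 0, 0, 1], [0, 0, 0, 0]]

R1 → -1/6·R1
R2 → R2 + 9·R1
R2 → -2/13·R2
R3 → R3 + 2·R2
R1 → R1 + 5/6·R2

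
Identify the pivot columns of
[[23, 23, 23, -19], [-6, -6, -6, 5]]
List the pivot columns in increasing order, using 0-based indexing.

R1 := 1/23·R1
R2 := R2 + 6·R1
R2 := 23·R2
R1 := R1 + 19/23·R2
Pivot columns are the columns containing a leading 1.

0, 3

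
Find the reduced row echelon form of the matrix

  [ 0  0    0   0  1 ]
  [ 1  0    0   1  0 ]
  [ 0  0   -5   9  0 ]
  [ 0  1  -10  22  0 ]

Swap R1 and R2.
  [ 1  0    0   1  0 ]
  [ 0  0    0   0  1 ]
  [ 0  0   -5   9  0 ]
  [ 0  1  -10  22  0 ]
Swap R2 and R4.
  [ 1  0    0   1  0 ]
  [ 0  1  -10  22  0 ]
  [ 0  0   -5   9  0 ]
  [ 0  0    0   0  1 ]
Multiply R3 by -1/5.
  [ 1  0    0     1  0 ]
  [ 0  1  -10    22  0 ]
  [ 0  0    1  -9/5  0 ]
  [ 0  0    0     0  1 ]
Add 10 times R3 to R2.
  [ 1  0  0     1  0 ]
  [ 0  1  0     4  0 ]
  [ 0  0  1  -9/5  0 ]
  [ 0  0  0     0  1 ]

[[1, 0, 0, 1, 0], [0, 1, 0, 4, 0], [0, 0, 1, -9/5, 0], [0, 0, 0, 0, 1]]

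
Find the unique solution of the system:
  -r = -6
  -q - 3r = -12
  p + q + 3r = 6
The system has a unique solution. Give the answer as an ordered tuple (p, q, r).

(-6, -6, 6)

Form the augmented matrix and row-reduce:
  [ 0   0  -1  |   -6 ]
  [ 0  -1  -3  |  -12 ]
  [ 1   1   3  |    6 ]
ρ1 ↔ ρ3
  [ 1   1   3  |    6 ]
  [ 0  -1  -3  |  -12 ]
  [ 0   0  -1  |   -6 ]
ρ2 → -1·ρ2
  [ 1  1   3  |   6 ]
  [ 0  1   3  |  12 ]
  [ 0  0  -1  |  -6 ]
ρ3 → -1·ρ3
  [ 1  1  3  |   6 ]
  [ 0  1  3  |  12 ]
  [ 0  0  1  |   6 ]
ρ2 → ρ2 − 3·ρ3
  [ 1  1  3  |   6 ]
  [ 0  1  0  |  -6 ]
  [ 0  0  1  |   6 ]
ρ1 → ρ1 − 3·ρ3
  [ 1  1  0  |  -12 ]
  [ 0  1  0  |   -6 ]
  [ 0  0  1  |    6 ]
ρ1 → ρ1 − ρ2
  [ 1  0  0  |  -6 ]
  [ 0  1  0  |  -6 ]
  [ 0  0  1  |   6 ]
Reading off the last column: p = -6, q = -6, r = 6.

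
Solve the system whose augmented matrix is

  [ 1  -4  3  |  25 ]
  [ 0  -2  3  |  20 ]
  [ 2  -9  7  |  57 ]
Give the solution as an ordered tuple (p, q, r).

Subtract 2 times r1 from r3.
  [ 1  -4  3  |  25 ]
  [ 0  -2  3  |  20 ]
  [ 0  -1  1  |   7 ]
Multiply r2 by -1/2.
  [ 1  -4     3  |   25 ]
  [ 0   1  -3/2  |  -10 ]
  [ 0  -1     1  |    7 ]
Add r2 to r3.
  [ 1  -4     3  |   25 ]
  [ 0   1  -3/2  |  -10 ]
  [ 0   0  -1/2  |   -3 ]
Multiply r3 by -2.
  [ 1  -4     3  |   25 ]
  [ 0   1  -3/2  |  -10 ]
  [ 0   0     1  |    6 ]
Add 3/2 times r3 to r2.
  [ 1  -4  3  |  25 ]
  [ 0   1  0  |  -1 ]
  [ 0   0  1  |   6 ]
Subtract 3 times r3 from r1.
  [ 1  -4  0  |   7 ]
  [ 0   1  0  |  -1 ]
  [ 0   0  1  |   6 ]
Add 4 times r2 to r1.
  [ 1  0  0  |   3 ]
  [ 0  1  0  |  -1 ]
  [ 0  0  1  |   6 ]
Reading off the last column: p = 3, q = -1, r = 6.

(3, -1, 6)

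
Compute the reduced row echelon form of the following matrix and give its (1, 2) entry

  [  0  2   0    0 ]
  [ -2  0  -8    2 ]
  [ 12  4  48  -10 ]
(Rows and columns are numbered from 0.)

Swap ρ1 and ρ2.
  [ -2  0  -8    2 ]
  [  0  2   0    0 ]
  [ 12  4  48  -10 ]
Multiply ρ1 by -1/2.
  [  1  0   4   -1 ]
  [  0  2   0    0 ]
  [ 12  4  48  -10 ]
Subtract 12 times ρ1 from ρ3.
  [ 1  0  4  -1 ]
  [ 0  2  0   0 ]
  [ 0  4  0   2 ]
Multiply ρ2 by 1/2.
  [ 1  0  4  -1 ]
  [ 0  1  0   0 ]
  [ 0  4  0   2 ]
Subtract 4 times ρ2 from ρ3.
  [ 1  0  4  -1 ]
  [ 0  1  0   0 ]
  [ 0  0  0   2 ]
Multiply ρ3 by 1/2.
  [ 1  0  4  -1 ]
  [ 0  1  0   0 ]
  [ 0  0  0   1 ]
Add ρ3 to ρ1.
  [ 1  0  4  0 ]
  [ 0  1  0  0 ]
  [ 0  0  0  1 ]

0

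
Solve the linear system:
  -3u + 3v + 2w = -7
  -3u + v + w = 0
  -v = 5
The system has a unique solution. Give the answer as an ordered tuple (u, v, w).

(-2/3, -5, 3)

Form the augmented matrix and row-reduce:
  [ -3   3  2  |  -7 ]
  [ -3   1  1  |   0 ]
  [  0  -1  0  |   5 ]
R1 → -1/3·R1
R2 → R2 + 3·R1
R2 → -1/2·R2
R3 → R3 + R2
R3 → 2·R3
R2 → R2 − 1/2·R3
R1 → R1 + 2/3·R3
R1 → R1 + R2
Reading off the last column: u = -2/3, v = -5, w = 3.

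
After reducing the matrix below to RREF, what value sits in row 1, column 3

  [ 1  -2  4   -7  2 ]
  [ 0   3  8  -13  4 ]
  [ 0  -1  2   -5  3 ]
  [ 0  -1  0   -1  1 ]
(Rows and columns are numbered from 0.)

1

R2 → 1/3·R2
  [ 1  -2    4     -7    2 ]
  [ 0   1  8/3  -13/3  4/3 ]
  [ 0  -1    2     -5    3 ]
  [ 0  -1    0     -1    1 ]
R3 → R3 + R2
  [ 1  -2     4     -7     2 ]
  [ 0   1   8/3  -13/3   4/3 ]
  [ 0   0  14/3  -28/3  13/3 ]
  [ 0  -1     0     -1     1 ]
R4 → R4 + R2
  [ 1  -2     4     -7     2 ]
  [ 0   1   8/3  -13/3   4/3 ]
  [ 0   0  14/3  -28/3  13/3 ]
  [ 0   0   8/3  -16/3   7/3 ]
R3 → 3/14·R3
  [ 1  -2    4     -7      2 ]
  [ 0   1  8/3  -13/3    4/3 ]
  [ 0   0    1     -2  13/14 ]
  [ 0   0  8/3  -16/3    7/3 ]
R4 → R4 − 8/3·R3
  [ 1  -2    4     -7      2 ]
  [ 0   1  8/3  -13/3    4/3 ]
  [ 0   0    1     -2  13/14 ]
  [ 0   0    0      0   -1/7 ]
R4 → -7·R4
  [ 1  -2    4     -7      2 ]
  [ 0   1  8/3  -13/3    4/3 ]
  [ 0   0    1     -2  13/14 ]
  [ 0   0    0      0      1 ]
R3 → R3 − 13/14·R4
  [ 1  -2    4     -7    2 ]
  [ 0   1  8/3  -13/3  4/3 ]
  [ 0   0    1     -2    0 ]
  [ 0   0    0      0    1 ]
R2 → R2 − 4/3·R4
  [ 1  -2    4     -7  2 ]
  [ 0   1  8/3  -13/3  0 ]
  [ 0   0    1     -2  0 ]
  [ 0   0    0      0  1 ]
R1 → R1 − 2·R4
  [ 1  -2    4     -7  0 ]
  [ 0   1  8/3  -13/3  0 ]
  [ 0   0    1     -2  0 ]
  [ 0   0    0      0  1 ]
R2 → R2 − 8/3·R3
  [ 1  -2  4  -7  0 ]
  [ 0   1  0   1  0 ]
  [ 0   0  1  -2  0 ]
  [ 0   0  0   0  1 ]
R1 → R1 − 4·R3
  [ 1  -2  0   1  0 ]
  [ 0   1  0   1  0 ]
  [ 0   0  1  -2  0 ]
  [ 0   0  0   0  1 ]
R1 → R1 + 2·R2
  [ 1  0  0   3  0 ]
  [ 0  1  0   1  0 ]
  [ 0  0  1  -2  0 ]
  [ 0  0  0   0  1 ]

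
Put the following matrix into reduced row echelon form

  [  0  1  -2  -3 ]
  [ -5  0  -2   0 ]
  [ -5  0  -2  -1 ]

Swap R1 and R2.
Multiply R1 by -1/5.
Add 5 times R1 to R3.
Multiply R3 by -1.
Add 3 times R3 to R2.

[[1, 0, 2/5, 0], [0, 1, -2, 0], [0, 0, 0, 1]]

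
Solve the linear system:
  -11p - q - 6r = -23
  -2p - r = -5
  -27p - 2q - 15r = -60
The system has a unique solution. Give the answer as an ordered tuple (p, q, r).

Form the augmented matrix and row-reduce:
  [ -11  -1   -6  |  -23 ]
  [  -2   0   -1  |   -5 ]
  [ -27  -2  -15  |  -60 ]
Multiply R1 by -1/11.
  [   1  1/11  6/11  |  23/11 ]
  [  -2     0    -1  |     -5 ]
  [ -27    -2   -15  |    -60 ]
Add 2 times R1 to R2.
  [   1  1/11  6/11  |  23/11 ]
  [   0  2/11  1/11  |  -9/11 ]
  [ -27    -2   -15  |    -60 ]
Add 27 times R1 to R3.
  [ 1  1/11   6/11  |   23/11 ]
  [ 0  2/11   1/11  |   -9/11 ]
  [ 0  5/11  -3/11  |  -39/11 ]
Multiply R2 by 11/2.
  [ 1  1/11   6/11  |   23/11 ]
  [ 0     1    1/2  |    -9/2 ]
  [ 0  5/11  -3/11  |  -39/11 ]
Subtract 5/11 times R2 from R3.
  [ 1  1/11  6/11  |  23/11 ]
  [ 0     1   1/2  |   -9/2 ]
  [ 0     0  -1/2  |   -3/2 ]
Multiply R3 by -2.
  [ 1  1/11  6/11  |  23/11 ]
  [ 0     1   1/2  |   -9/2 ]
  [ 0     0     1  |      3 ]
Subtract 1/2 times R3 from R2.
  [ 1  1/11  6/11  |  23/11 ]
  [ 0     1     0  |     -6 ]
  [ 0     0     1  |      3 ]
Subtract 6/11 times R3 from R1.
  [ 1  1/11  0  |  5/11 ]
  [ 0     1  0  |    -6 ]
  [ 0     0  1  |     3 ]
Subtract 1/11 times R2 from R1.
  [ 1  0  0  |   1 ]
  [ 0  1  0  |  -6 ]
  [ 0  0  1  |   3 ]
Reading off the last column: p = 1, q = -6, r = 3.

(1, -6, 3)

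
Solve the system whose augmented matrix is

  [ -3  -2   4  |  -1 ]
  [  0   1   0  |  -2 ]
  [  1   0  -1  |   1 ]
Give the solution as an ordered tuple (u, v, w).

(-1, -2, -2)

r1 ← -1/3·r1
  [ 1  2/3  -4/3  |  1/3 ]
  [ 0    1     0  |   -2 ]
  [ 1    0    -1  |    1 ]
r3 ← r3 − r1
  [ 1   2/3  -4/3  |  1/3 ]
  [ 0     1     0  |   -2 ]
  [ 0  -2/3   1/3  |  2/3 ]
r3 ← r3 + 2/3·r2
  [ 1  2/3  -4/3  |   1/3 ]
  [ 0    1     0  |    -2 ]
  [ 0    0   1/3  |  -2/3 ]
r3 ← 3·r3
  [ 1  2/3  -4/3  |  1/3 ]
  [ 0    1     0  |   -2 ]
  [ 0    0     1  |   -2 ]
r1 ← r1 + 4/3·r3
  [ 1  2/3  0  |  -7/3 ]
  [ 0    1  0  |    -2 ]
  [ 0    0  1  |    -2 ]
r1 ← r1 − 2/3·r2
  [ 1  0  0  |  -1 ]
  [ 0  1  0  |  -2 ]
  [ 0  0  1  |  -2 ]
Reading off the last column: u = -1, v = -2, w = -2.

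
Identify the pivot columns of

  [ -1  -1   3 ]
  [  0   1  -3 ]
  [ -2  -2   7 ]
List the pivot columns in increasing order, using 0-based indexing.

R1 ← -1·R1
  [  1   1  -3 ]
  [  0   1  -3 ]
  [ -2  -2   7 ]
R3 ← R3 + 2·R1
  [ 1  1  -3 ]
  [ 0  1  -3 ]
  [ 0  0   1 ]
R2 ← R2 + 3·R3
  [ 1  1  -3 ]
  [ 0  1   0 ]
  [ 0  0   1 ]
R1 ← R1 + 3·R3
  [ 1  1  0 ]
  [ 0  1  0 ]
  [ 0  0  1 ]
R1 ← R1 − R2
  [ 1  0  0 ]
  [ 0  1  0 ]
  [ 0  0  1 ]
Pivot columns are the columns containing a leading 1.

0, 1, 2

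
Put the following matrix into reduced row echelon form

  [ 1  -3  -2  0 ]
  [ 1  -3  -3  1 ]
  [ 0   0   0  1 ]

ρ2 ← ρ2 − ρ1
  [ 1  -3  -2  0 ]
  [ 0   0  -1  1 ]
  [ 0   0   0  1 ]
ρ2 ← -1·ρ2
  [ 1  -3  -2   0 ]
  [ 0   0   1  -1 ]
  [ 0   0   0   1 ]
ρ2 ← ρ2 + ρ3
  [ 1  -3  -2  0 ]
  [ 0   0   1  0 ]
  [ 0   0   0  1 ]
ρ1 ← ρ1 + 2·ρ2
  [ 1  -3  0  0 ]
  [ 0   0  1  0 ]
  [ 0   0  0  1 ]

[[1, -3, 0, 0], [0, 0, 1, 0], [0, 0, 0, 1]]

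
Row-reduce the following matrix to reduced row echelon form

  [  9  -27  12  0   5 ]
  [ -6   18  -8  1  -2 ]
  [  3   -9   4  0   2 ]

[[1, -3, 4/3, 0, 0], [0, 0, 0, 1, 0], [0, 0, 0, 0, 1]]

ρ1 → 1/9·ρ1
  [  1  -3  4/3  0  5/9 ]
  [ -6  18   -8  1   -2 ]
  [  3  -9    4  0    2 ]
ρ2 → ρ2 + 6·ρ1
  [ 1  -3  4/3  0  5/9 ]
  [ 0   0    0  1  4/3 ]
  [ 3  -9    4  0    2 ]
ρ3 → ρ3 − 3·ρ1
  [ 1  -3  4/3  0  5/9 ]
  [ 0   0    0  1  4/3 ]
  [ 0   0    0  0  1/3 ]
ρ3 → 3·ρ3
  [ 1  -3  4/3  0  5/9 ]
  [ 0   0    0  1  4/3 ]
  [ 0   0    0  0    1 ]
ρ2 → ρ2 − 4/3·ρ3
  [ 1  -3  4/3  0  5/9 ]
  [ 0   0    0  1    0 ]
  [ 0   0    0  0    1 ]
ρ1 → ρ1 − 5/9·ρ3
  [ 1  -3  4/3  0  0 ]
  [ 0   0    0  1  0 ]
  [ 0   0    0  0  1 ]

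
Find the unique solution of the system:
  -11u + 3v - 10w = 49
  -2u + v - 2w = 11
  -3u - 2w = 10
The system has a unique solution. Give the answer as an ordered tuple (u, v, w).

(-4, 5, 1)

Form the augmented matrix and row-reduce:
  [ -11  3  -10  |  49 ]
  [  -2  1   -2  |  11 ]
  [  -3  0   -2  |  10 ]
r1 ← -1/11·r1
  [  1  -3/11  10/11  |  -49/11 ]
  [ -2      1     -2  |      11 ]
  [ -3      0     -2  |      10 ]
r2 ← r2 + 2·r1
  [  1  -3/11  10/11  |  -49/11 ]
  [  0   5/11  -2/11  |   23/11 ]
  [ -3      0     -2  |      10 ]
r3 ← r3 + 3·r1
  [ 1  -3/11  10/11  |  -49/11 ]
  [ 0   5/11  -2/11  |   23/11 ]
  [ 0  -9/11   8/11  |  -37/11 ]
r2 ← 11/5·r2
  [ 1  -3/11  10/11  |  -49/11 ]
  [ 0      1   -2/5  |    23/5 ]
  [ 0  -9/11   8/11  |  -37/11 ]
r3 ← r3 + 9/11·r2
  [ 1  -3/11  10/11  |  -49/11 ]
  [ 0      1   -2/5  |    23/5 ]
  [ 0      0    2/5  |     2/5 ]
r3 ← 5/2·r3
  [ 1  -3/11  10/11  |  -49/11 ]
  [ 0      1   -2/5  |    23/5 ]
  [ 0      0      1  |       1 ]
r2 ← r2 + 2/5·r3
  [ 1  -3/11  10/11  |  -49/11 ]
  [ 0      1      0  |       5 ]
  [ 0      0      1  |       1 ]
r1 ← r1 − 10/11·r3
  [ 1  -3/11  0  |  -59/11 ]
  [ 0      1  0  |       5 ]
  [ 0      0  1  |       1 ]
r1 ← r1 + 3/11·r2
  [ 1  0  0  |  -4 ]
  [ 0  1  0  |   5 ]
  [ 0  0  1  |   1 ]
Reading off the last column: u = -4, v = 5, w = 1.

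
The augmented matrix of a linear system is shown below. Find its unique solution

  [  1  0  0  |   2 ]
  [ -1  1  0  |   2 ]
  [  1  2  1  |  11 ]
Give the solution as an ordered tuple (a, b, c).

(2, 4, 1)

R2 -> R2 + R1
  [ 1  0  0  |   2 ]
  [ 0  1  0  |   4 ]
  [ 1  2  1  |  11 ]
R3 -> R3 − R1
  [ 1  0  0  |  2 ]
  [ 0  1  0  |  4 ]
  [ 0  2  1  |  9 ]
R3 -> R3 − 2·R2
  [ 1  0  0  |  2 ]
  [ 0  1  0  |  4 ]
  [ 0  0  1  |  1 ]
Reading off the last column: a = 2, b = 4, c = 1.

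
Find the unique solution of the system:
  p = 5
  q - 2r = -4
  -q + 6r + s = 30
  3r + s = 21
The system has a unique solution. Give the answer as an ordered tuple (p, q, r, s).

(5, 6, 5, 6)

Form the augmented matrix and row-reduce:
  [ 1   0   0  0  |   5 ]
  [ 0   1  -2  0  |  -4 ]
  [ 0  -1   6  1  |  30 ]
  [ 0   0   3  1  |  21 ]
R3 ← R3 + R2
  [ 1  0   0  0  |   5 ]
  [ 0  1  -2  0  |  -4 ]
  [ 0  0   4  1  |  26 ]
  [ 0  0   3  1  |  21 ]
R3 ← 1/4·R3
  [ 1  0   0    0  |     5 ]
  [ 0  1  -2    0  |    -4 ]
  [ 0  0   1  1/4  |  13/2 ]
  [ 0  0   3    1  |    21 ]
R4 ← R4 − 3·R3
  [ 1  0   0    0  |     5 ]
  [ 0  1  -2    0  |    -4 ]
  [ 0  0   1  1/4  |  13/2 ]
  [ 0  0   0  1/4  |   3/2 ]
R4 ← 4·R4
  [ 1  0   0    0  |     5 ]
  [ 0  1  -2    0  |    -4 ]
  [ 0  0   1  1/4  |  13/2 ]
  [ 0  0   0    1  |     6 ]
R3 ← R3 − 1/4·R4
  [ 1  0   0  0  |   5 ]
  [ 0  1  -2  0  |  -4 ]
  [ 0  0   1  0  |   5 ]
  [ 0  0   0  1  |   6 ]
R2 ← R2 + 2·R3
  [ 1  0  0  0  |  5 ]
  [ 0  1  0  0  |  6 ]
  [ 0  0  1  0  |  5 ]
  [ 0  0  0  1  |  6 ]
Reading off the last column: p = 5, q = 6, r = 5, s = 6.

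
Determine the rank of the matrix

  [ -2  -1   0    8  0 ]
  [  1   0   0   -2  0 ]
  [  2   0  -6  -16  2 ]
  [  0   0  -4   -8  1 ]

rank = 4

R1 ← -1/2·R1
  [ 1  1/2   0   -4  0 ]
  [ 1    0   0   -2  0 ]
  [ 2    0  -6  -16  2 ]
  [ 0    0  -4   -8  1 ]
R2 ← R2 − R1
  [ 1   1/2   0   -4  0 ]
  [ 0  -1/2   0    2  0 ]
  [ 2     0  -6  -16  2 ]
  [ 0     0  -4   -8  1 ]
R3 ← R3 − 2·R1
  [ 1   1/2   0  -4  0 ]
  [ 0  -1/2   0   2  0 ]
  [ 0    -1  -6  -8  2 ]
  [ 0     0  -4  -8  1 ]
R2 ← -2·R2
  [ 1  1/2   0  -4  0 ]
  [ 0    1   0  -4  0 ]
  [ 0   -1  -6  -8  2 ]
  [ 0    0  -4  -8  1 ]
R3 ← R3 + R2
  [ 1  1/2   0   -4  0 ]
  [ 0    1   0   -4  0 ]
  [ 0    0  -6  -12  2 ]
  [ 0    0  -4   -8  1 ]
R3 ← -1/6·R3
  [ 1  1/2   0  -4     0 ]
  [ 0    1   0  -4     0 ]
  [ 0    0   1   2  -1/3 ]
  [ 0    0  -4  -8     1 ]
R4 ← R4 + 4·R3
  [ 1  1/2  0  -4     0 ]
  [ 0    1  0  -4     0 ]
  [ 0    0  1   2  -1/3 ]
  [ 0    0  0   0  -1/3 ]
R4 ← -3·R4
  [ 1  1/2  0  -4     0 ]
  [ 0    1  0  -4     0 ]
  [ 0    0  1   2  -1/3 ]
  [ 0    0  0   0     1 ]
R3 ← R3 + 1/3·R4
  [ 1  1/2  0  -4  0 ]
  [ 0    1  0  -4  0 ]
  [ 0    0  1   2  0 ]
  [ 0    0  0   0  1 ]
R1 ← R1 − 1/2·R2
  [ 1  0  0  -2  0 ]
  [ 0  1  0  -4  0 ]
  [ 0  0  1   2  0 ]
  [ 0  0  0   0  1 ]
The reduced form has 4 nonzero rows.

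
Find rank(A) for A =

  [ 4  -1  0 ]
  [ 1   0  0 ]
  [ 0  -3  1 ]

rank = 3

Multiply R1 by 1/4.
  [ 1  -1/4  0 ]
  [ 1     0  0 ]
  [ 0    -3  1 ]
Subtract R1 from R2.
  [ 1  -1/4  0 ]
  [ 0   1/4  0 ]
  [ 0    -3  1 ]
Multiply R2 by 4.
  [ 1  -1/4  0 ]
  [ 0     1  0 ]
  [ 0    -3  1 ]
Add 3 times R2 to R3.
  [ 1  -1/4  0 ]
  [ 0     1  0 ]
  [ 0     0  1 ]
Add 1/4 times R2 to R1.
  [ 1  0  0 ]
  [ 0  1  0 ]
  [ 0  0  1 ]
The reduced form has 3 nonzero rows.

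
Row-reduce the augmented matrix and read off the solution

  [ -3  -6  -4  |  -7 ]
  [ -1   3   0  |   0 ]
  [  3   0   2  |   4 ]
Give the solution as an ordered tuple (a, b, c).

(1, 1/3, 1/2)

R1 := -1/3·R1
  [  1  2  4/3  |  7/3 ]
  [ -1  3    0  |    0 ]
  [  3  0    2  |    4 ]
R2 := R2 + R1
  [ 1  2  4/3  |  7/3 ]
  [ 0  5  4/3  |  7/3 ]
  [ 3  0    2  |    4 ]
R3 := R3 − 3·R1
  [ 1   2  4/3  |  7/3 ]
  [ 0   5  4/3  |  7/3 ]
  [ 0  -6   -2  |   -3 ]
R2 := 1/5·R2
  [ 1   2   4/3  |   7/3 ]
  [ 0   1  4/15  |  7/15 ]
  [ 0  -6    -2  |    -3 ]
R3 := R3 + 6·R2
  [ 1  2   4/3  |   7/3 ]
  [ 0  1  4/15  |  7/15 ]
  [ 0  0  -2/5  |  -1/5 ]
R3 := -5/2·R3
  [ 1  2   4/3  |   7/3 ]
  [ 0  1  4/15  |  7/15 ]
  [ 0  0     1  |   1/2 ]
R2 := R2 − 4/15·R3
  [ 1  2  4/3  |  7/3 ]
  [ 0  1    0  |  1/3 ]
  [ 0  0    1  |  1/2 ]
R1 := R1 − 4/3·R3
  [ 1  2  0  |  5/3 ]
  [ 0  1  0  |  1/3 ]
  [ 0  0  1  |  1/2 ]
R1 := R1 − 2·R2
  [ 1  0  0  |    1 ]
  [ 0  1  0  |  1/3 ]
  [ 0  0  1  |  1/2 ]
Reading off the last column: a = 1, b = 1/3, c = 1/2.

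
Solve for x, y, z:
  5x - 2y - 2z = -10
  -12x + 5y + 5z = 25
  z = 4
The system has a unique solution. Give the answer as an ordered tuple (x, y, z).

(0, 1, 4)

Form the augmented matrix and row-reduce:
  [   5  -2  -2  |  -10 ]
  [ -12   5   5  |   25 ]
  [   0   0   1  |    4 ]
R1 -> 1/5·R1
  [   1  -2/5  -2/5  |  -2 ]
  [ -12     5     5  |  25 ]
  [   0     0     1  |   4 ]
R2 -> R2 + 12·R1
  [ 1  -2/5  -2/5  |  -2 ]
  [ 0   1/5   1/5  |   1 ]
  [ 0     0     1  |   4 ]
R2 -> 5·R2
  [ 1  -2/5  -2/5  |  -2 ]
  [ 0     1     1  |   5 ]
  [ 0     0     1  |   4 ]
R2 -> R2 − R3
  [ 1  -2/5  -2/5  |  -2 ]
  [ 0     1     0  |   1 ]
  [ 0     0     1  |   4 ]
R1 -> R1 + 2/5·R3
  [ 1  -2/5  0  |  -2/5 ]
  [ 0     1  0  |     1 ]
  [ 0     0  1  |     4 ]
R1 -> R1 + 2/5·R2
  [ 1  0  0  |  0 ]
  [ 0  1  0  |  1 ]
  [ 0  0  1  |  4 ]
Reading off the last column: x = 0, y = 1, z = 4.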